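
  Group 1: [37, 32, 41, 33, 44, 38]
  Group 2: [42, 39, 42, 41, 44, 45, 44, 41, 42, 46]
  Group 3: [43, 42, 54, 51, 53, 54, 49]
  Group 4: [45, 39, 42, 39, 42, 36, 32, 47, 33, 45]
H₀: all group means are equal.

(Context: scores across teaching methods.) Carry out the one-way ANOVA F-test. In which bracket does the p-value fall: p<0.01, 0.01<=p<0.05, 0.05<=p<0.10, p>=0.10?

p-value bracket: p<0.01

Group means [37.50, 42.60, 49.43, 40.00], grand mean 42.333
SSB = Σnᵢ(x̄ᵢ−x̄)² = 547.719; SSW = ΣΣ(x−x̄ᵢ)² = 537.614
MSB = 547.719/3 = 182.5730; MSW = 537.614/29 = 18.5384
F = MSB/MSW = 9.8484
df = (3, 29)
p-value (upper-tail) = 0.00012
→ bracket: p<0.01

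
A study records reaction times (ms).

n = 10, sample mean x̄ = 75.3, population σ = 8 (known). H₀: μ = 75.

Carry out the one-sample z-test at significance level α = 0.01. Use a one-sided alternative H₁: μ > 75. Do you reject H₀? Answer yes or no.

reject H₀: no

SE = σ/√n = 8/√10 = 2.5298
z = (x̄−μ₀)/SE = (75.3−75)/2.5298 = 0.1186
p-value (one-sided, H₁ greater) = 0.45280
At α=0.01: p ≥ α → fail to reject H₀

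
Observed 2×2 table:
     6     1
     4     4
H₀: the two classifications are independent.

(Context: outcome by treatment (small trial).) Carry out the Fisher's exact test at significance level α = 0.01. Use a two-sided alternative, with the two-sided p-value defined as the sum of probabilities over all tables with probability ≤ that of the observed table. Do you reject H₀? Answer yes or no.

reject H₀: no

Margins: r₁=7, r₂=8, c₁=10, c₂=5, n=15
p_obs = C(7,6)·C(8,4)/C(15,10); sum pmf over tables with pmf ≤ p_obs
p-value (two-sided) = 0.28205
At α=0.01: p ≥ α → fail to reject H₀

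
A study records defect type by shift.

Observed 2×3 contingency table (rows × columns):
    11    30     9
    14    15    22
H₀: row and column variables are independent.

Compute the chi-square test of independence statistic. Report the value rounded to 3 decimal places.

Row totals [50, 51], col totals [25, 45, 31], n=101
χ² = (11−12.38)²/12.38 + (30−22.28)²/22.28 + (9−15.35)²/15.35 + (14−12.62)²/12.62 + (15−22.72)²/22.72 + (22−15.65)²/15.65 = 10.8028
df = 2

test statistic = 10.803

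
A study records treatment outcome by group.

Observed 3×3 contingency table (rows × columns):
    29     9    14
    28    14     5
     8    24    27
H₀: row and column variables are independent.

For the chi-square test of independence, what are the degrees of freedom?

degrees of freedom = 4

df = (r−1)(c−1) = (3−1)·(3−1) = 4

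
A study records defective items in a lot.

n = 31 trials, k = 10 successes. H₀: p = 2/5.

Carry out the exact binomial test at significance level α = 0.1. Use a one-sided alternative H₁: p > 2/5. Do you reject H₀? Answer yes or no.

reject H₀: no

Exact binomial: n=31, k=10, p₀=2/5=0.4000
P(X≥10) from Σ C(n,i)·p₀^i·(1−p₀)^(n−i)
p-value (one-sided, H₁ greater) = 0.85662
At α=0.1: p ≥ α → fail to reject H₀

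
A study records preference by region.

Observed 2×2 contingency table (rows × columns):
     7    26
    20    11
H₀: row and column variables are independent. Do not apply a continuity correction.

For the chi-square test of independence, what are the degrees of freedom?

df = (r−1)(c−1) = (2−1)·(2−1) = 1

degrees of freedom = 1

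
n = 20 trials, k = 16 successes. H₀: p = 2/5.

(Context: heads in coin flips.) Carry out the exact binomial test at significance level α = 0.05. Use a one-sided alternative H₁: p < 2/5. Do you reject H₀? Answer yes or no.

Exact binomial: n=20, k=16, p₀=2/5=0.4000
P(X≤16) from Σ C(n,i)·p₀^i·(1−p₀)^(n−i)
p-value (one-sided, H₁ less) = 0.99995
At α=0.05: p ≥ α → fail to reject H₀

reject H₀: no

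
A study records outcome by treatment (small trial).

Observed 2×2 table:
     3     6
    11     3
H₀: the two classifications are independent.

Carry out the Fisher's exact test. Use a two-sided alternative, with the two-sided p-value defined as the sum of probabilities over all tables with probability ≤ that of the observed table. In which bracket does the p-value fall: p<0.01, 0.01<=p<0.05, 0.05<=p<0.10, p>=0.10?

p-value bracket: 0.05<=p<0.10

Margins: r₁=9, r₂=14, c₁=14, c₂=9, n=23
p_obs = C(9,3)·C(14,11)/C(23,14); sum pmf over tables with pmf ≤ p_obs
p-value (two-sided) = 0.07710
→ bracket: 0.05<=p<0.10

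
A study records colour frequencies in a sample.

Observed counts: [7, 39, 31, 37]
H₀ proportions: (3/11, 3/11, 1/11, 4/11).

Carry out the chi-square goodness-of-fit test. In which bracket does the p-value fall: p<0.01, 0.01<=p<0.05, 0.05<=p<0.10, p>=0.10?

p-value bracket: p<0.01

n = 114; E_i = n·p_i = [31.09, 31.09, 10.36, 41.45]
χ² = (7−31.09)²/31.09 + (39−31.09)²/31.09 + (31−10.36)²/10.36 + (37−41.45)²/41.45 = 62.2493
df = 3
p-value (upper-tail) = 0.00000
→ bracket: p<0.01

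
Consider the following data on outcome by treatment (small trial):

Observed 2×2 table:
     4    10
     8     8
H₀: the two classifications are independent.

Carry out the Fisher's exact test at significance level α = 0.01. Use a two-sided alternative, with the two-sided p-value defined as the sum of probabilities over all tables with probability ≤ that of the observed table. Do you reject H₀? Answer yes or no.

reject H₀: no

Margins: r₁=14, r₂=16, c₁=12, c₂=18, n=30
p_obs = C(14,4)·C(16,8)/C(30,12); sum pmf over tables with pmf ≤ p_obs
p-value (two-sided) = 0.28385
At α=0.01: p ≥ α → fail to reject H₀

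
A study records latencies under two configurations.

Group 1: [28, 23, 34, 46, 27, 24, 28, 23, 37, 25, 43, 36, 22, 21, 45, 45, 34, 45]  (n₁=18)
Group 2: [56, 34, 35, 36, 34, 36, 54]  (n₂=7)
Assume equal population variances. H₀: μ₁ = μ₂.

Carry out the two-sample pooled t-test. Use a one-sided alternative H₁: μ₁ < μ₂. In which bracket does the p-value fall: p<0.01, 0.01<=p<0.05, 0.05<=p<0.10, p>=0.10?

p-value bracket: 0.01<=p<0.05

x̄₁=32.556, s₁=9.141, n₁=18
x̄₂=40.714, s₂=9.810, n₂=7
s_p² = [17·9.141² + 6·9.810²]/23 = 86.8640
SE = √(s_p²·(1/18+1/7)) = 4.1515
t = (32.556−40.714)/4.1515 = -1.9653
df = 23
p-value (one-sided, H₁ less) = 0.03079
→ bracket: 0.01<=p<0.05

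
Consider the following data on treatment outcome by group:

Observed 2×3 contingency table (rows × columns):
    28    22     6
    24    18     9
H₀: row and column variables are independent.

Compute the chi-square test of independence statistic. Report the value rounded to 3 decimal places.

Row totals [56, 51], col totals [52, 40, 15], n=107
χ² = (28−27.21)²/27.21 + (22−20.93)²/20.93 + (6−7.85)²/7.85 + (24−24.79)²/24.79 + (18−19.07)²/19.07 + (9−7.15)²/7.15 = 1.0764
df = 2

test statistic = 1.076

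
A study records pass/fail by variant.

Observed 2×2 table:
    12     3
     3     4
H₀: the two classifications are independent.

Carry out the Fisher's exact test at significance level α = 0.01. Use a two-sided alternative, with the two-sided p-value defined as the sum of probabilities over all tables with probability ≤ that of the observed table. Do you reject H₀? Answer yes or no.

reject H₀: no

Margins: r₁=15, r₂=7, c₁=15, c₂=7, n=22
p_obs = C(15,12)·C(7,3)/C(22,15); sum pmf over tables with pmf ≤ p_obs
p-value (two-sided) = 0.14466
At α=0.01: p ≥ α → fail to reject H₀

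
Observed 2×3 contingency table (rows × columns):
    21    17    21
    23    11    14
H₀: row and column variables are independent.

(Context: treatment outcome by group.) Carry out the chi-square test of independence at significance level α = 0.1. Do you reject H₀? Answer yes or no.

reject H₀: no

Row totals [59, 48], col totals [44, 28, 35], n=107
χ² = (21−24.26)²/24.26 + (17−15.44)²/15.44 + (21−19.30)²/19.30 + (23−19.74)²/19.74 + (11−12.56)²/12.56 + (14−15.70)²/15.70 = 1.6634
df = 2
p-value (upper-tail) = 0.43532
At α=0.1: p ≥ α → fail to reject H₀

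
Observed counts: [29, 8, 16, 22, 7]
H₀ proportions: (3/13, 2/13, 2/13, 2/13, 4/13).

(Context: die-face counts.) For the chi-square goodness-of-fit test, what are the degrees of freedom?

df = k − 1 = 5 − 1 = 4

degrees of freedom = 4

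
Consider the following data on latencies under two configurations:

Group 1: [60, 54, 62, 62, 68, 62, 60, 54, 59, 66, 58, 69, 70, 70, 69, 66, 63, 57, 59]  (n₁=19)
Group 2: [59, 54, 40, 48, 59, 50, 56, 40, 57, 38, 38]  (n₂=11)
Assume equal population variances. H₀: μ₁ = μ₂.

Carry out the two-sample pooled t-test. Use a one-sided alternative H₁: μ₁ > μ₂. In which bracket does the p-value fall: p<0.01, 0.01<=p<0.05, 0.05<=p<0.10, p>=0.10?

p-value bracket: p<0.01

x̄₁=62.526, s₁=5.189, n₁=19
x̄₂=49.000, s₂=8.626, n₂=11
s_p² = [18·5.189² + 10·8.626²]/28 = 43.8835
SE = √(s_p²·(1/19+1/11)) = 2.5098
t = (62.526−49.000)/2.5098 = 5.3894
df = 28
p-value (one-sided, H₁ greater) = 0.00000
→ bracket: p<0.01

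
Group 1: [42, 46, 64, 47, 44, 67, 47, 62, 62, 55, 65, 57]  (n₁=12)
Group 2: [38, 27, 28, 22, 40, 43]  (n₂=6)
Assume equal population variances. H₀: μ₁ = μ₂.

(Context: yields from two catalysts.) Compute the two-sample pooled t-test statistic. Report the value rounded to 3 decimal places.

x̄₁=54.833, s₁=9.173, n₁=12
x̄₂=33.000, s₂=8.438, n₂=6
s_p² = [11·9.173² + 5·8.438²]/16 = 80.1042
SE = √(s_p²·(1/12+1/6)) = 4.4750
t = (54.833−33.000)/4.4750 = 4.8789
df = 16

test statistic = 4.879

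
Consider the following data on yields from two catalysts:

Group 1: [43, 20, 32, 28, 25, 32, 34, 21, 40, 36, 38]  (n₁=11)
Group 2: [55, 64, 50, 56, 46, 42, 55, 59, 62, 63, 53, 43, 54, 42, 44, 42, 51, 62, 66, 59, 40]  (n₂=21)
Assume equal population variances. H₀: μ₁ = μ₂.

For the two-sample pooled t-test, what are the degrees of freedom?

degrees of freedom = 30

df = n₁ + n₂ − 2 = 11 + 21 − 2 = 30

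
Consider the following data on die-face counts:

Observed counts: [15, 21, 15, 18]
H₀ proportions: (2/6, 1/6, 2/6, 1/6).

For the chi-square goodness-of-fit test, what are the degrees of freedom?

df = k − 1 = 4 − 1 = 3

degrees of freedom = 3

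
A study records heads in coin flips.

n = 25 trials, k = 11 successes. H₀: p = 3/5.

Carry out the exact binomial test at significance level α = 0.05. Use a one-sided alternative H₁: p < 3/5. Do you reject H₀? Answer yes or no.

reject H₀: no

Exact binomial: n=25, k=11, p₀=3/5=0.6000
P(X≤11) from Σ C(n,i)·p₀^i·(1−p₀)^(n−i)
p-value (one-sided, H₁ less) = 0.07780
At α=0.05: p ≥ α → fail to reject H₀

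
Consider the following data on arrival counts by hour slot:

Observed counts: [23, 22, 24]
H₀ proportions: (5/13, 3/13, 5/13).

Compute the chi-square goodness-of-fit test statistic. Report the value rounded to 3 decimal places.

test statistic = 3.034

n = 69; E_i = n·p_i = [26.54, 15.92, 26.54]
χ² = (23−26.54)²/26.54 + (22−15.92)²/15.92 + (24−26.54)²/26.54 = 3.0338
df = 2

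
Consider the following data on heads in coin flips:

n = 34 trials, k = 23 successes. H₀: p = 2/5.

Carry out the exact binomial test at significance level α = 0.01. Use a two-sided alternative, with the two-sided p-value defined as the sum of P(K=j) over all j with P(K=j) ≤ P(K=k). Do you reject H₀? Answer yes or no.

Exact binomial: n=34, k=23, p₀=2/5=0.4000
P(X=j) = C(n,j)·p₀^j·(1−p₀)^(n−j); p = Σ P(X=j) over j with P(X=j) ≤ P(X=23)
p-value (two-sided) = 0.00135
At α=0.01: p < α → reject H₀

reject H₀: yes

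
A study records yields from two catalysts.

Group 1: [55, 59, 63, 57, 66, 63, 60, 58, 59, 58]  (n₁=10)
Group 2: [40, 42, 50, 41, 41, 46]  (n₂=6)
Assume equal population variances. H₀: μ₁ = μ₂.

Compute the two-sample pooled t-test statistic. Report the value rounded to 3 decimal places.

test statistic = 9.073

x̄₁=59.800, s₁=3.293, n₁=10
x̄₂=43.333, s₂=3.882, n₂=6
s_p² = [9·3.293² + 5·3.882²]/14 = 12.3524
SE = √(s_p²·(1/10+1/6)) = 1.8149
t = (59.800−43.333)/1.8149 = 9.0729
df = 14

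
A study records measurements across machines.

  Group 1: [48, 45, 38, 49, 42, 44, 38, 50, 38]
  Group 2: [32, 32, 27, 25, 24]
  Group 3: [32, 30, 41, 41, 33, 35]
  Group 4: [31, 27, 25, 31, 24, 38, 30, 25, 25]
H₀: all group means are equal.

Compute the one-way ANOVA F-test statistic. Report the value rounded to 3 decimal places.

Group means [43.56, 28.00, 35.33, 28.44], grand mean 34.483
SSB = Σnᵢ(x̄ᵢ−x̄)² = 1283.464; SSW = ΣΣ(x−x̄ᵢ)² = 519.778
MSB = 1283.464/3 = 427.8212; MSW = 519.778/25 = 20.7911
F = MSB/MSW = 20.5771
df = (3, 25)

test statistic = 20.577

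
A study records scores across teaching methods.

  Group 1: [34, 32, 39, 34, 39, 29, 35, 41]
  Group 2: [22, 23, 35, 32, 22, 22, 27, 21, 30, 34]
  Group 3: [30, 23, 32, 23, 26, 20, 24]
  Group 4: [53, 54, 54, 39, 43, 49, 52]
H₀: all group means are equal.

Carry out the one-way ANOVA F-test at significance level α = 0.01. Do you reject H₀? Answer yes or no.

reject H₀: yes

Group means [35.38, 26.80, 25.43, 49.14], grand mean 33.531
SSB = Σnᵢ(x̄ᵢ−x̄)² = 2645.922; SSW = ΣΣ(x−x̄ᵢ)² = 706.046
MSB = 2645.922/3 = 881.9741; MSW = 706.046/28 = 25.2159
F = MSB/MSW = 34.9768
df = (3, 28)
p-value (upper-tail) = 0.00000
At α=0.01: p < α → reject H₀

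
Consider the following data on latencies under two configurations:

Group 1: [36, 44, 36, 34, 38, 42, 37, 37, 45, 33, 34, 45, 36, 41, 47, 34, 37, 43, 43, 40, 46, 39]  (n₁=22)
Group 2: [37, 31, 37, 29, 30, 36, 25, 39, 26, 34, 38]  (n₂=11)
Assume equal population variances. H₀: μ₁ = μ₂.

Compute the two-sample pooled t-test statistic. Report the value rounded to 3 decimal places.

x̄₁=39.409, s₁=4.382, n₁=22
x̄₂=32.909, s₂=4.949, n₂=11
s_p² = [21·4.382² + 10·4.949²]/31 = 20.9106
SE = √(s_p²·(1/22+1/11)) = 1.6886
t = (39.409−32.909)/1.6886 = 3.8493
df = 31

test statistic = 3.849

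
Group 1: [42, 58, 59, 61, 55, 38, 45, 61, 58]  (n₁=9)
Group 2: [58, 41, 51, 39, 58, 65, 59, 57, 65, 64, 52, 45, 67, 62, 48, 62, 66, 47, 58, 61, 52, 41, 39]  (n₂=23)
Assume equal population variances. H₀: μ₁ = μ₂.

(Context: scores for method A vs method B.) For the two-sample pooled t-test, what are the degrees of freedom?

df = n₁ + n₂ − 2 = 9 + 23 − 2 = 30

degrees of freedom = 30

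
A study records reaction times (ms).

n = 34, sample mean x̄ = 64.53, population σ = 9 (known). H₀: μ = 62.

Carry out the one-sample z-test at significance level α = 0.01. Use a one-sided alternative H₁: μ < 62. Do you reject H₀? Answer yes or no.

reject H₀: no

SE = σ/√n = 9/√34 = 1.5435
z = (x̄−μ₀)/SE = (64.53−62)/1.5435 = 1.6391
p-value (one-sided, H₁ less) = 0.94941
At α=0.01: p ≥ α → fail to reject H₀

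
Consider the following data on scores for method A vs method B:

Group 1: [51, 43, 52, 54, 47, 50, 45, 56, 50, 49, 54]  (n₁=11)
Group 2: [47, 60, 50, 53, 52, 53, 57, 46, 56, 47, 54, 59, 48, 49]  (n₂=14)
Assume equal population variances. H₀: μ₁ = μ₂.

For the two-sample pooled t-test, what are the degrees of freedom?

degrees of freedom = 23

df = n₁ + n₂ − 2 = 11 + 14 − 2 = 23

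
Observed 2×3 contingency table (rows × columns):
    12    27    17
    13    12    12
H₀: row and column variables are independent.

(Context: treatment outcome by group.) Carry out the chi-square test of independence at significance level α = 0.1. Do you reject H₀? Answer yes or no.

reject H₀: no

Row totals [56, 37], col totals [25, 39, 29], n=93
χ² = (12−15.05)²/15.05 + (27−23.48)²/23.48 + (17−17.46)²/17.46 + (13−9.95)²/9.95 + (12−15.52)²/15.52 + (12−11.54)²/11.54 = 2.9111
df = 2
p-value (upper-tail) = 0.23327
At α=0.1: p ≥ α → fail to reject H₀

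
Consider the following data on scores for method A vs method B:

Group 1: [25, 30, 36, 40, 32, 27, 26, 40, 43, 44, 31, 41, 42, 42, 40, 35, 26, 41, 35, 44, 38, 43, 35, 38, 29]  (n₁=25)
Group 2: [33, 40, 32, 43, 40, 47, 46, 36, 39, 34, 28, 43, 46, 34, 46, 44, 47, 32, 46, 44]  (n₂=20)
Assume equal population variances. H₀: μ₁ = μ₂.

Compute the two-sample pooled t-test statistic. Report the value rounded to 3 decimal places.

x̄₁=36.120, s₁=6.240, n₁=25
x̄₂=40.000, s₂=6.078, n₂=20
s_p² = [24·6.240² + 19·6.078²]/43 = 38.0614
SE = √(s_p²·(1/25+1/20)) = 1.8508
t = (36.120−40.000)/1.8508 = -2.0964
df = 43

test statistic = -2.096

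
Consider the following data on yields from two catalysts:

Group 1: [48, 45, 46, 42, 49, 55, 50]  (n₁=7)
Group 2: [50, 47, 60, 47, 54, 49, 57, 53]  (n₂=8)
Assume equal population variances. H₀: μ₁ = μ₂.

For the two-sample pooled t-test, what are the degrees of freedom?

degrees of freedom = 13

df = n₁ + n₂ − 2 = 7 + 8 − 2 = 13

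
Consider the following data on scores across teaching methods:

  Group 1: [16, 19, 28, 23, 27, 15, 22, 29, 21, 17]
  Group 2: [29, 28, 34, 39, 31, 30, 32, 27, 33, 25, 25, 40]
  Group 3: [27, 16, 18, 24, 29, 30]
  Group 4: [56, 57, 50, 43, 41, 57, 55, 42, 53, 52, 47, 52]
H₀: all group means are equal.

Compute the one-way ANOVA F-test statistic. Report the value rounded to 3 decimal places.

test statistic = 62.872

Group means [21.70, 31.08, 24.00, 50.42], grand mean 33.475
SSB = Σnᵢ(x̄ᵢ−x̄)² = 5438.042; SSW = ΣΣ(x−x̄ᵢ)² = 1037.933
MSB = 5438.042/3 = 1812.6806; MSW = 1037.933/36 = 28.8315
F = MSB/MSW = 62.8716
df = (3, 36)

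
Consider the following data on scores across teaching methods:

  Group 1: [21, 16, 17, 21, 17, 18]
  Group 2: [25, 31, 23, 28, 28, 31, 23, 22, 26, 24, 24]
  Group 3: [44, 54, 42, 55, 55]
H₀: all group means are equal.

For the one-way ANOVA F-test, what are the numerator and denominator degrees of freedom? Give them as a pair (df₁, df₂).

degrees of freedom = [2, 19]

k = 3 groups, N = 22 total
df = (k−1, N−k) = (3−1, 22−3) = (2, 19)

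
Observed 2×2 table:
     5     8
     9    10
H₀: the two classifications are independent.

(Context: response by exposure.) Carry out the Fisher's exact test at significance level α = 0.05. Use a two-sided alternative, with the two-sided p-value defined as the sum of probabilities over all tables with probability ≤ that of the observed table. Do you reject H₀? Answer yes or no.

reject H₀: no

Margins: r₁=13, r₂=19, c₁=14, c₂=18, n=32
p_obs = C(13,5)·C(19,9)/C(32,14); sum pmf over tables with pmf ≤ p_obs
p-value (two-sided) = 0.72489
At α=0.05: p ≥ α → fail to reject H₀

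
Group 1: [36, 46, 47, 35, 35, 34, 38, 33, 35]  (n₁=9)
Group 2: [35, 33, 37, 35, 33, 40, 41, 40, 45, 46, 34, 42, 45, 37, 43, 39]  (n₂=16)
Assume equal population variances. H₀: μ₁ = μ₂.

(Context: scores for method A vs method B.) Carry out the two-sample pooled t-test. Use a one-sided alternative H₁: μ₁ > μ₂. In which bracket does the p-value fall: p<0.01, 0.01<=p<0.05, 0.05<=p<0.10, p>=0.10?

p-value bracket: p>=0.10

x̄₁=37.667, s₁=5.196, n₁=9
x̄₂=39.062, s₂=4.389, n₂=16
s_p² = [8·5.196² + 15·4.389²]/23 = 21.9538
SE = √(s_p²·(1/9+1/16)) = 1.9523
t = (37.667−39.062)/1.9523 = -0.7150
df = 23
p-value (one-sided, H₁ greater) = 0.75909
→ bracket: p>=0.10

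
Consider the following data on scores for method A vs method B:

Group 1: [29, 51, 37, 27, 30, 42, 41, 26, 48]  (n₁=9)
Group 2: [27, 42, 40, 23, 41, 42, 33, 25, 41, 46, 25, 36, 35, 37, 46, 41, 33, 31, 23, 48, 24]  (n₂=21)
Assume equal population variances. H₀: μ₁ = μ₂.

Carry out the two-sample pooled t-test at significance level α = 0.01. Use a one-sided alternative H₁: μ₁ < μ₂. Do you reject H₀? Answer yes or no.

x̄₁=36.778, s₁=9.298, n₁=9
x̄₂=35.190, s₂=8.195, n₂=21
s_p² = [8·9.298² + 20·8.195²]/28 = 72.6712
SE = √(s_p²·(1/9+1/21)) = 3.3963
t = (36.778−35.190)/3.3963 = 0.4674
df = 28
p-value (one-sided, H₁ less) = 0.67807
At α=0.01: p ≥ α → fail to reject H₀

reject H₀: no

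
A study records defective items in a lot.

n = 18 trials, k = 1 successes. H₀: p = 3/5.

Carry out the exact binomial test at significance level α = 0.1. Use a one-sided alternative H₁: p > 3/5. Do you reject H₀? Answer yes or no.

Exact binomial: n=18, k=1, p₀=3/5=0.6000
P(X≥1) from Σ C(n,i)·p₀^i·(1−p₀)^(n−i)
p-value (one-sided, H₁ greater) = 1.00000
At α=0.1: p ≥ α → fail to reject H₀

reject H₀: no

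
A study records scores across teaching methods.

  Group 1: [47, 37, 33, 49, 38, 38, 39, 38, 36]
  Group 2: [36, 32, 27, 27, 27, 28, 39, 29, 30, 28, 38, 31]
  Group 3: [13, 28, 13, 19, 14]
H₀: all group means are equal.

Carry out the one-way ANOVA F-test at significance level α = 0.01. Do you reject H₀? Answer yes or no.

Group means [39.44, 31.00, 17.40], grand mean 31.308
SSB = Σnᵢ(x̄ᵢ−x̄)² = 1564.116; SSW = ΣΣ(x−x̄ᵢ)² = 589.422
MSB = 1564.116/2 = 782.0581; MSW = 589.422/23 = 25.6271
F = MSB/MSW = 30.5169
df = (2, 23)
p-value (upper-tail) = 0.00000
At α=0.01: p < α → reject H₀

reject H₀: yes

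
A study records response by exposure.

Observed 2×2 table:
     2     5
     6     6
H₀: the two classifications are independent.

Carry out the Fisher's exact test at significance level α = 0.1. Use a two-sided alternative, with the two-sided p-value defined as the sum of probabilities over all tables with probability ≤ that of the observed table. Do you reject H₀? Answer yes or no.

reject H₀: no

Margins: r₁=7, r₂=12, c₁=8, c₂=11, n=19
p_obs = C(7,2)·C(12,6)/C(19,8); sum pmf over tables with pmf ≤ p_obs
p-value (two-sided) = 0.63325
At α=0.1: p ≥ α → fail to reject H₀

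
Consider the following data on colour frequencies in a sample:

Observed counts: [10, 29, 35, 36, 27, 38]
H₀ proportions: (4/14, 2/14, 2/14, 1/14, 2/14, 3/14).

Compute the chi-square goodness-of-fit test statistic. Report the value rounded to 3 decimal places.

test statistic = 80.987

n = 175; E_i = n·p_i = [50.00, 25.00, 25.00, 12.50, 25.00, 37.50]
χ² = (10−50.00)²/50.00 + (29−25.00)²/25.00 + (35−25.00)²/25.00 + (36−12.50)²/12.50 + (27−25.00)²/25.00 + (38−37.50)²/37.50 = 80.9867
df = 5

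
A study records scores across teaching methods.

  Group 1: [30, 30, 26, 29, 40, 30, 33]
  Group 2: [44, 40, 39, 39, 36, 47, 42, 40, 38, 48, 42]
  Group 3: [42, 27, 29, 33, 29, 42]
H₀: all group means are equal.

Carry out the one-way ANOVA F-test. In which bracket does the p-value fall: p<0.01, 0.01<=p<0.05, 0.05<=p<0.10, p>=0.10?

p-value bracket: p<0.01

Group means [31.14, 41.36, 33.67], grand mean 36.458
SSB = Σnᵢ(x̄ᵢ−x̄)² = 509.222; SSW = ΣΣ(x−x̄ᵢ)² = 482.736
MSB = 509.222/2 = 254.6112; MSW = 482.736/21 = 22.9874
F = MSB/MSW = 11.0761
df = (2, 21)
p-value (upper-tail) = 0.00052
→ bracket: p<0.01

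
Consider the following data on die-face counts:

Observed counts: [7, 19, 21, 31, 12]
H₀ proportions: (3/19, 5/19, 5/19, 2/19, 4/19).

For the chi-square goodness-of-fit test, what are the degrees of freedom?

degrees of freedom = 4

df = k − 1 = 5 − 1 = 4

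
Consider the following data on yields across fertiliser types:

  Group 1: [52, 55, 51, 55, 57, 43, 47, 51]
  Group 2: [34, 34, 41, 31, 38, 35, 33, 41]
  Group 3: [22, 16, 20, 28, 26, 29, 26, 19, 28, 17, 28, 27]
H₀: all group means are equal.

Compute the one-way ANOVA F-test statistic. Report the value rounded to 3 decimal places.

test statistic = 92.579

Group means [51.38, 35.88, 23.83], grand mean 35.143
SSB = Σnᵢ(x̄ᵢ−x̄)² = 3647.012; SSW = ΣΣ(x−x̄ᵢ)² = 492.417
MSB = 3647.012/2 = 1823.5060; MSW = 492.417/25 = 19.6967
F = MSB/MSW = 92.5794
df = (2, 25)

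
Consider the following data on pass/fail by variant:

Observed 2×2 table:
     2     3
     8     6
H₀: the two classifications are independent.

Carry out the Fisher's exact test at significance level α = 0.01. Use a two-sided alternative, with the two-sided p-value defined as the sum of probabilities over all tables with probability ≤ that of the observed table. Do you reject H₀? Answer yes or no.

Margins: r₁=5, r₂=14, c₁=10, c₂=9, n=19
p_obs = C(5,2)·C(14,8)/C(19,10); sum pmf over tables with pmf ≤ p_obs
p-value (two-sided) = 0.62848
At α=0.01: p ≥ α → fail to reject H₀

reject H₀: no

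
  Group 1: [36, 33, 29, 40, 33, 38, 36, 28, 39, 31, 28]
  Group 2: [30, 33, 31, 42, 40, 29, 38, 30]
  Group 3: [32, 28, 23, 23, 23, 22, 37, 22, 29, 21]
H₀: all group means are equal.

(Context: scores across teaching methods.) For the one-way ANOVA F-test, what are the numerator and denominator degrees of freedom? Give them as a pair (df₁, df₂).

k = 3 groups, N = 29 total
df = (k−1, N−k) = (3−1, 29−3) = (2, 26)

degrees of freedom = [2, 26]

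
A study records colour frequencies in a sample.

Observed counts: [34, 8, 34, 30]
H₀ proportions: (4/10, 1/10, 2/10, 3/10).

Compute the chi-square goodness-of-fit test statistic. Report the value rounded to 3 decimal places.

n = 106; E_i = n·p_i = [42.40, 10.60, 21.20, 31.80]
χ² = (34−42.40)²/42.40 + (8−10.60)²/10.60 + (34−21.20)²/21.20 + (30−31.80)²/31.80 = 10.1321
df = 3

test statistic = 10.132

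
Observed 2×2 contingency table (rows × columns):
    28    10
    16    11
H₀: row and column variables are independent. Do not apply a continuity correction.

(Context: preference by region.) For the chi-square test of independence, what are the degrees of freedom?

df = (r−1)(c−1) = (2−1)·(2−1) = 1

degrees of freedom = 1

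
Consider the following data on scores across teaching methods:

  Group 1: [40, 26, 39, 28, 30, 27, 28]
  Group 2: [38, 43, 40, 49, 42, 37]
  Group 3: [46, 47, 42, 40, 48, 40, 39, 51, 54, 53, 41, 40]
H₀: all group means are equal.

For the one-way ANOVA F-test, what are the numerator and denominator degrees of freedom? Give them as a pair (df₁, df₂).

k = 3 groups, N = 25 total
df = (k−1, N−k) = (3−1, 25−3) = (2, 22)

degrees of freedom = [2, 22]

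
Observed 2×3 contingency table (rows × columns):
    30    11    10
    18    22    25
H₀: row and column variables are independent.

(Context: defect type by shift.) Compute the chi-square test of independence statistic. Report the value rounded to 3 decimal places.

test statistic = 11.574

Row totals [51, 65], col totals [48, 33, 35], n=116
χ² = (30−21.10)²/21.10 + (11−14.51)²/14.51 + (10−15.39)²/15.39 + (18−26.90)²/26.90 + (22−18.49)²/18.49 + (25−19.61)²/19.61 = 11.5742
df = 2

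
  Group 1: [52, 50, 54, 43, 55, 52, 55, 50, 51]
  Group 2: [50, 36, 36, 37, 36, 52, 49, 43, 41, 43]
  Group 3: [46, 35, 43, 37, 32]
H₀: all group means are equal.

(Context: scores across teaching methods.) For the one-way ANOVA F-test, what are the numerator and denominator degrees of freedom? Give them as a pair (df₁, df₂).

k = 3 groups, N = 24 total
df = (k−1, N−k) = (3−1, 24−3) = (2, 21)

degrees of freedom = [2, 21]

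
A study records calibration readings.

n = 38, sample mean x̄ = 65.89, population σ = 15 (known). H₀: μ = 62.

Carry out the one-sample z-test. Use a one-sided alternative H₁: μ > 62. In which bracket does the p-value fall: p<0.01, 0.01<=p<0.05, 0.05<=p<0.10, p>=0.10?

p-value bracket: 0.05<=p<0.10

SE = σ/√n = 15/√38 = 2.4333
z = (x̄−μ₀)/SE = (65.89−62)/2.4333 = 1.5986
p-value (one-sided, H₁ greater) = 0.05495
→ bracket: 0.05<=p<0.10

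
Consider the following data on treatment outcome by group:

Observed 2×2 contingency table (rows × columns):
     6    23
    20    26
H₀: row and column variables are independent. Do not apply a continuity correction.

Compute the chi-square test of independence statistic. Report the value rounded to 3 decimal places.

test statistic = 4.078

Row totals [29, 46], col totals [26, 49], n=75
χ² = (6−10.05)²/10.05 + (23−18.95)²/18.95 + (20−15.95)²/15.95 + (26−30.05)²/30.05 = 4.0783
df = 1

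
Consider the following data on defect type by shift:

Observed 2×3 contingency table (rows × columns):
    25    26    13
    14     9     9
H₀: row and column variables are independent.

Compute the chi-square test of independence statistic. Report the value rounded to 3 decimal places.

test statistic = 1.598

Row totals [64, 32], col totals [39, 35, 22], n=96
χ² = (25−26.00)²/26.00 + (26−23.33)²/23.33 + (13−14.67)²/14.67 + (14−13.00)²/13.00 + (9−11.67)²/11.67 + (9−7.33)²/7.33 = 1.5979
df = 2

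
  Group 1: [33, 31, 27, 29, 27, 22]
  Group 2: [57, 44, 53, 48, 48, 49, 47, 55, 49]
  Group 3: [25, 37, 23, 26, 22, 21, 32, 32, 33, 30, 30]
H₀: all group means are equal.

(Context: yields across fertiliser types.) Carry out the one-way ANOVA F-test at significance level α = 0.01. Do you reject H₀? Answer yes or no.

reject H₀: yes

Group means [28.17, 50.00, 28.27], grand mean 35.769
SSB = Σnᵢ(x̄ᵢ−x̄)² = 2787.600; SSW = ΣΣ(x−x̄ᵢ)² = 479.015
MSB = 2787.600/2 = 1393.8001; MSW = 479.015/23 = 20.8267
F = MSB/MSW = 66.9236
df = (2, 23)
p-value (upper-tail) = 0.00000
At α=0.01: p < α → reject H₀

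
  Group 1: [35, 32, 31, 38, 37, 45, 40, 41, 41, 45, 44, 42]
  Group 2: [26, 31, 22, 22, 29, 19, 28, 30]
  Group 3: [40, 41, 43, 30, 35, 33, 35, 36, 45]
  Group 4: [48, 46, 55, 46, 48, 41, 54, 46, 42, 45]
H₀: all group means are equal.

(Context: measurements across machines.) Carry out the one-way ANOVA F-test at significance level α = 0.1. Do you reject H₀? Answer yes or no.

Group means [39.25, 25.88, 37.56, 47.10], grand mean 38.128
SSB = Σnᵢ(x̄ᵢ−x̄)² = 2024.112; SSW = ΣΣ(x−x̄ᵢ)² = 762.247
MSB = 2024.112/3 = 674.7039; MSW = 762.247/35 = 21.7785
F = MSB/MSW = 30.9803
df = (3, 35)
p-value (upper-tail) = 0.00000
At α=0.1: p < α → reject H₀

reject H₀: yes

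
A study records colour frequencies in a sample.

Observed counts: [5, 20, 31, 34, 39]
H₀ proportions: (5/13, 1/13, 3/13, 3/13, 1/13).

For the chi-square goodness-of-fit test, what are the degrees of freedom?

df = k − 1 = 5 − 1 = 4

degrees of freedom = 4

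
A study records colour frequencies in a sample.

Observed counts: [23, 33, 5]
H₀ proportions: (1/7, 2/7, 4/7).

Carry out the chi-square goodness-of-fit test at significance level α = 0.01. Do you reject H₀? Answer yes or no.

n = 61; E_i = n·p_i = [8.71, 17.43, 34.86]
χ² = (23−8.71)²/8.71 + (33−17.43)²/17.43 + (5−34.86)²/34.86 = 62.9057
df = 2
p-value (upper-tail) = 0.00000
At α=0.01: p < α → reject H₀

reject H₀: yes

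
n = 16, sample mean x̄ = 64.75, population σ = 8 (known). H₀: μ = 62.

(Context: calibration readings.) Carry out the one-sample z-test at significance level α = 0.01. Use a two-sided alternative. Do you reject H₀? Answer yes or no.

SE = σ/√n = 8/√16 = 2.0000
z = (x̄−μ₀)/SE = (64.75−62)/2.0000 = 1.3750
p-value (two-sided) = 0.16913
At α=0.01: p ≥ α → fail to reject H₀

reject H₀: no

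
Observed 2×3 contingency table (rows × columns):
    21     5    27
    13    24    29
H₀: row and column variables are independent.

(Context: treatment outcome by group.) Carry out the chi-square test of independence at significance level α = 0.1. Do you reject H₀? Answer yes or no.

Row totals [53, 66], col totals [34, 29, 56], n=119
χ² = (21−15.14)²/15.14 + (5−12.92)²/12.92 + (27−24.94)²/24.94 + (13−18.86)²/18.86 + (24−16.08)²/16.08 + (29−31.06)²/31.06 = 13.1387
df = 2
p-value (upper-tail) = 0.00140
At α=0.1: p < α → reject H₀

reject H₀: yes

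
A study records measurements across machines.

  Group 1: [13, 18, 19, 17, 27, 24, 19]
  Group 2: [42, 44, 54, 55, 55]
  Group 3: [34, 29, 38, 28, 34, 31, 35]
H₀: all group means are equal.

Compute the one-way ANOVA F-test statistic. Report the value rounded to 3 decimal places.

Group means [19.57, 50.00, 32.71], grand mean 32.421
SSB = Σnᵢ(x̄ᵢ−x̄)² = 2701.489; SSW = ΣΣ(x−x̄ᵢ)² = 369.143
MSB = 2701.489/2 = 1350.7444; MSW = 369.143/16 = 23.0714
F = MSB/MSW = 58.5462
df = (2, 16)

test statistic = 58.546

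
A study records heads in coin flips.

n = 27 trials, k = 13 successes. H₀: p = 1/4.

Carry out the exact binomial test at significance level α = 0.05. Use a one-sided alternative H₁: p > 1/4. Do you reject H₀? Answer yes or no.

reject H₀: yes

Exact binomial: n=27, k=13, p₀=1/4=0.2500
P(X≥13) from Σ C(n,i)·p₀^i·(1−p₀)^(n−i)
p-value (one-sided, H₁ greater) = 0.00778
At α=0.05: p < α → reject H₀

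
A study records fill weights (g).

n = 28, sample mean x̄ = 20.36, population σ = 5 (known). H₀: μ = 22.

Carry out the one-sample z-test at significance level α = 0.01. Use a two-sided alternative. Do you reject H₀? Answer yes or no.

reject H₀: no

SE = σ/√n = 5/√28 = 0.9449
z = (x̄−μ₀)/SE = (20.36−22)/0.9449 = -1.7356
p-value (two-sided) = 0.08263
At α=0.01: p ≥ α → fail to reject H₀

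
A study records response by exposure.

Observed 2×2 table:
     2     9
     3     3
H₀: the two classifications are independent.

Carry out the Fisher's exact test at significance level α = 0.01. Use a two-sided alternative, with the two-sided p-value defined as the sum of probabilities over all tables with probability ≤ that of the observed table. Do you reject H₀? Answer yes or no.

reject H₀: no

Margins: r₁=11, r₂=6, c₁=5, c₂=12, n=17
p_obs = C(11,2)·C(6,3)/C(17,5); sum pmf over tables with pmf ≤ p_obs
p-value (two-sided) = 0.28006
At α=0.01: p ≥ α → fail to reject H₀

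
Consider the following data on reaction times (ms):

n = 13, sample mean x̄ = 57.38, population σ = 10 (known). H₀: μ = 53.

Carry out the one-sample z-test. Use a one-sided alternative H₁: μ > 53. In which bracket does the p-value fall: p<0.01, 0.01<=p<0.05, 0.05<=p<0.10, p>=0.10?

p-value bracket: 0.05<=p<0.10

SE = σ/√n = 10/√13 = 2.7735
z = (x̄−μ₀)/SE = (57.38−53)/2.7735 = 1.5792
p-value (one-sided, H₁ greater) = 0.05714
→ bracket: 0.05<=p<0.10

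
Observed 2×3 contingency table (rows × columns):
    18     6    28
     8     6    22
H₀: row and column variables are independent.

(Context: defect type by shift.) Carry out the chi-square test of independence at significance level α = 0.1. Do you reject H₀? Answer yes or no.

Row totals [52, 36], col totals [26, 12, 50], n=88
χ² = (18−15.36)²/15.36 + (6−7.09)²/7.09 + (28−29.55)²/29.55 + (8−10.64)²/10.64 + (6−4.91)²/4.91 + (22−20.45)²/20.45 = 1.7137
df = 2
p-value (upper-tail) = 0.42449
At α=0.1: p ≥ α → fail to reject H₀

reject H₀: no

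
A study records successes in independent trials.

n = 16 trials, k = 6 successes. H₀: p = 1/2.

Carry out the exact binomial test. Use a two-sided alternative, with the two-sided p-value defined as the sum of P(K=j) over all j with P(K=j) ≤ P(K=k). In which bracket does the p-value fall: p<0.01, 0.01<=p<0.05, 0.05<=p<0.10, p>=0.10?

p-value bracket: p>=0.10

Exact binomial: n=16, k=6, p₀=1/2=0.5000
P(X=j) = C(n,j)·p₀^j·(1−p₀)^(n−j); p = Σ P(X=j) over j with P(X=j) ≤ P(X=6)
p-value (two-sided) = 0.45450
→ bracket: p>=0.10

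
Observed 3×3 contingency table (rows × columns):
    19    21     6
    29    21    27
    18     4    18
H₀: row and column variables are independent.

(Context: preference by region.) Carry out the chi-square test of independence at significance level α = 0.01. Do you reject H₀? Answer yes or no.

reject H₀: yes

Row totals [46, 77, 40], col totals [66, 46, 51], n=163
χ² = (19−18.63)²/18.63 + (21−12.98)²/12.98 + (6−14.39)²/14.39 + (29−31.18)²/31.18 + (21−21.73)²/21.73 + (27−24.09)²/24.09 + (18−16.20)²/16.20 + (4−11.29)²/11.29 + (18−12.52)²/12.52 = 17.6920
df = 4
p-value (upper-tail) = 0.00142
At α=0.01: p < α → reject H₀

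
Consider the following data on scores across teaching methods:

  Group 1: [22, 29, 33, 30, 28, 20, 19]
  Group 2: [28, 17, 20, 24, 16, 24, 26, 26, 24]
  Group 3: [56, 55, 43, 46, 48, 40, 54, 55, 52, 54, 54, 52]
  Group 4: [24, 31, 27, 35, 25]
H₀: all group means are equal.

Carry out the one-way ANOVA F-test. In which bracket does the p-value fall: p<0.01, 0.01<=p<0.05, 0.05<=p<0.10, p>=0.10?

p-value bracket: p<0.01

Group means [25.86, 22.78, 50.75, 28.40], grand mean 34.455
SSB = Σnᵢ(x̄ᵢ−x̄)² = 5114.319; SSW = ΣΣ(x−x̄ᵢ)² = 705.863
MSB = 5114.319/3 = 1704.7730; MSW = 705.863/29 = 24.3401
F = MSB/MSW = 70.0397
df = (3, 29)
p-value (upper-tail) = 0.00000
→ bracket: p<0.01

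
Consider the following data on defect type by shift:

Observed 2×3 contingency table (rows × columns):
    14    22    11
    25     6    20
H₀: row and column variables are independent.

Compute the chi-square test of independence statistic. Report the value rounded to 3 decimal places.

Row totals [47, 51], col totals [39, 28, 31], n=98
χ² = (14−18.70)²/18.70 + (22−13.43)²/13.43 + (11−14.87)²/14.87 + (25−20.30)²/20.30 + (6−14.57)²/14.57 + (20−16.13)²/16.13 = 14.7196
df = 2

test statistic = 14.720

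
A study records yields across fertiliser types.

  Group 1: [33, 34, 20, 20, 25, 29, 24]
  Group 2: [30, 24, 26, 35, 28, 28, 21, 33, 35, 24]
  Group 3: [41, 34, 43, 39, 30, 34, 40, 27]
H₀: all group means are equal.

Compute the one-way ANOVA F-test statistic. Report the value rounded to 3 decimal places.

test statistic = 6.977

Group means [26.43, 28.40, 36.00], grand mean 30.280
SSB = Σnᵢ(x̄ᵢ−x̄)² = 400.926; SSW = ΣΣ(x−x̄ᵢ)² = 632.114
MSB = 400.926/2 = 200.4629; MSW = 632.114/22 = 28.7325
F = MSB/MSW = 6.9769
df = (2, 22)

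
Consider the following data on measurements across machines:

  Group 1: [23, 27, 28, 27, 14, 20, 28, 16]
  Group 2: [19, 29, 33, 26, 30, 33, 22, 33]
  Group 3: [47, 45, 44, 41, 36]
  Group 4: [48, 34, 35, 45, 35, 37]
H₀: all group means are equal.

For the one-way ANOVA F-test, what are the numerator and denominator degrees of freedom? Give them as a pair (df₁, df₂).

degrees of freedom = [3, 23]

k = 4 groups, N = 27 total
df = (k−1, N−k) = (4−1, 27−4) = (3, 23)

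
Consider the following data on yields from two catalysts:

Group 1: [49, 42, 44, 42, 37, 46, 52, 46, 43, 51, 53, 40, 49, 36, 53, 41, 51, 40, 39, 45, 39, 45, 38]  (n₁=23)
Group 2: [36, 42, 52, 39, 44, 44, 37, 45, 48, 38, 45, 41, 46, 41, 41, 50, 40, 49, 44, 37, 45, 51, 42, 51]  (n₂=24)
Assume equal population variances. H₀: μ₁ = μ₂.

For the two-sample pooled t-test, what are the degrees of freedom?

degrees of freedom = 45

df = n₁ + n₂ − 2 = 23 + 24 − 2 = 45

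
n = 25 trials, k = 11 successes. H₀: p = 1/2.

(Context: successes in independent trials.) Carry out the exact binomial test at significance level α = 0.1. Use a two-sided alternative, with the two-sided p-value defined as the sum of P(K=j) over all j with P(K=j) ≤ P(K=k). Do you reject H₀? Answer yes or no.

reject H₀: no

Exact binomial: n=25, k=11, p₀=1/2=0.5000
P(X=j) = C(n,j)·p₀^j·(1−p₀)^(n−j); p = Σ P(X=j) over j with P(X=j) ≤ P(X=11)
p-value (two-sided) = 0.69004
At α=0.1: p ≥ α → fail to reject H₀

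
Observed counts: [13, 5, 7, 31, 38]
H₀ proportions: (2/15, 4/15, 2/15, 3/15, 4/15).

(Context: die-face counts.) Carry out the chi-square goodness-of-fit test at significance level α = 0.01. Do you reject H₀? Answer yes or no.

reject H₀: yes

n = 94; E_i = n·p_i = [12.53, 25.07, 12.53, 18.80, 25.07]
χ² = (13−12.53)²/12.53 + (5−25.07)²/25.07 + (7−12.53)²/12.53 + (31−18.80)²/18.80 + (38−25.07)²/25.07 = 33.1144
df = 4
p-value (upper-tail) = 0.00000
At α=0.01: p < α → reject H₀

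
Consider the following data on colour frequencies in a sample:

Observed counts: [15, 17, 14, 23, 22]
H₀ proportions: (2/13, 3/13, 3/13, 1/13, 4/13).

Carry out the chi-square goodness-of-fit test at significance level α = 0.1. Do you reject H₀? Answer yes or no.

n = 91; E_i = n·p_i = [14.00, 21.00, 21.00, 7.00, 28.00]
χ² = (15−14.00)²/14.00 + (17−21.00)²/21.00 + (14−21.00)²/21.00 + (23−7.00)²/7.00 + (22−28.00)²/28.00 = 41.0238
df = 4
p-value (upper-tail) = 0.00000
At α=0.1: p < α → reject H₀

reject H₀: yes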